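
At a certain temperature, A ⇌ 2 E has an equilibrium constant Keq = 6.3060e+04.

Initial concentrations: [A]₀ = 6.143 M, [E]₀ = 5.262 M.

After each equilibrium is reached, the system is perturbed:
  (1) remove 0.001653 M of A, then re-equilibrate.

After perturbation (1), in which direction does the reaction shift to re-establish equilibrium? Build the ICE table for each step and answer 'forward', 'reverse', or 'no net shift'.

Q₀ = 4.507 vs Keq = 6.3060e+04 ⇒ Q<K, forward
Step 1:
                  A         E
  I           6.143     5.262
  C          -6.138     12.28
  E        0.004878     17.54
  solve Keq expr → x = 6.138; check Q = 6.3060e+04
Then remove 0.001653 M of A.
Step 2:
                  A         E
  I        0.003225     17.54
  C        0.001651 -0.003302
  E        0.004876     17.53
  solve Keq expr → x = -0.001651; check Q = 6.3060e+04

Direction: reverse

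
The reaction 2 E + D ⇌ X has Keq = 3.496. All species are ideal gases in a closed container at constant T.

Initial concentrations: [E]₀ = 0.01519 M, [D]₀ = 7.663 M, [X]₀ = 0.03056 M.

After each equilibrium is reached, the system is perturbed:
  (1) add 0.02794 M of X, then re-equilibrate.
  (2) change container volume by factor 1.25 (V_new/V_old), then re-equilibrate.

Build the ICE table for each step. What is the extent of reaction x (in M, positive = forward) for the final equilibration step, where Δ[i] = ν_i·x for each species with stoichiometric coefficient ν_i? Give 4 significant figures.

x = -0.00319 M

Q₀ = 17.28 vs Keq = 3.496 ⇒ Q>K, reverse
Step 1:
                    E           D           X
  Initial     0.01519       7.663     0.03056
  Change      0.01434    0.007172   -0.007172
  Equil       0.02953        7.67     0.02339
  solve Keq expr → x = -0.007172; check Q = 3.496
Then add 0.02794 M of X.
Step 2:
                    E           D           X
  Initial     0.02953        7.67     0.05133
  Change      0.01165    0.005823   -0.005823
  Equil       0.04118       7.676     0.04551
  solve Keq expr → x = -0.005823; check Q = 3.496
Then change container volume by factor 1.25 (V_new/V_old).
Step 3:
                    E           D           X
  Initial     0.03294       6.141      0.0364
  Change      0.00638     0.00319    -0.00319
  Equil       0.03932       6.144     0.03321
  solve Keq expr → x = -0.00319; check Q = 3.496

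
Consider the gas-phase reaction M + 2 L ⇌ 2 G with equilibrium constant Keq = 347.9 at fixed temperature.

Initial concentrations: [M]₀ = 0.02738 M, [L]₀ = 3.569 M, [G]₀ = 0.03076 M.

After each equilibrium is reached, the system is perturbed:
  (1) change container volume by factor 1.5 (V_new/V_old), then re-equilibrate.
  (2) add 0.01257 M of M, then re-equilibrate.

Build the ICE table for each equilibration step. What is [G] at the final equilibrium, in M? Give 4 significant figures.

[G]_eq = 0.08215 M

Q₀ = 0.002713 vs Keq = 347.9 ⇒ Q<K, forward
Step 1:
                    M           L           G
  Initial     0.02738       3.569     0.03076
  Change     -0.02738    -0.05476     0.05476
  Equil    1.7021e-06       3.514     0.08552
  solve Keq expr → x = 0.02738; check Q = 347.9
Then change container volume by factor 1.5 (V_new/V_old).
Step 2:
                    M           L           G
  Initial  1.1347e-06       2.343     0.05701
  Change   5.6729e-07  1.1346e-06 -1.1346e-06
  Equil    1.7020e-06       2.343     0.05701
  solve Keq expr → x = -5.6729e-07; check Q = 347.9
Then add 0.01257 M of M.
Step 3:
                    M           L           G
  Initial     0.01257       2.343     0.05701
  Change     -0.01257    -0.02514     0.02514
  Equil    3.6108e-06       2.318     0.08215
  solve Keq expr → x = 0.01257; check Q = 347.9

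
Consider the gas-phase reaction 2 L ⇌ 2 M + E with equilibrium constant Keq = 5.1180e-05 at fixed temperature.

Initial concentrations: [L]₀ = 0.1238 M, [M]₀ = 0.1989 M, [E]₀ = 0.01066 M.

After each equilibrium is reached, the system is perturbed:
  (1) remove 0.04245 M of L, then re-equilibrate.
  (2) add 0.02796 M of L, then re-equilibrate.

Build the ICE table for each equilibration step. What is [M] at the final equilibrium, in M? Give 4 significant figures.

Q₀ = 0.02752 vs Keq = 5.1180e-05 ⇒ Q>K, reverse
Step 1:
                    L           M           E
  init         0.1238      0.1989     0.01066
  Δ           0.02125    -0.02125    -0.01063
  eq           0.1451      0.1776  3.4121e-05
  solve Keq expr → x = -0.01063; check Q = 5.1180e-05
Then remove 0.04245 M of L.
Step 2:
                    L           M           E
  init         0.1026      0.1776  3.4121e-05
  Δ        3.4062e-05 -3.4062e-05 -1.7031e-05
  eq           0.1026      0.1776  1.7090e-05
  solve Keq expr → x = -1.7031e-05; check Q = 5.1180e-05
Then add 0.02796 M of L.
Step 3:
                    L           M           E
  init         0.1306      0.1776  1.7090e-05
  Δ       -2.1128e-05  2.1128e-05  1.0564e-05
  eq           0.1306      0.1776  2.7654e-05
  solve Keq expr → x = 1.0564e-05; check Q = 5.1180e-05

[M]_eq = 0.1776 M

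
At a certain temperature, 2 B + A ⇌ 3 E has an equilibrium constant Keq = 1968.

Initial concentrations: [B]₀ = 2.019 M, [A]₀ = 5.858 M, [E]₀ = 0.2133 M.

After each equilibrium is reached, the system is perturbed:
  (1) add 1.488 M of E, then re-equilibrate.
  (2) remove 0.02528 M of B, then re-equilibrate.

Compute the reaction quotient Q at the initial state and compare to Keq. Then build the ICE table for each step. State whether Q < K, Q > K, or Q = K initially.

Q₀ = 4.0640e-04 vs Keq = 1968 ⇒ Q<K, forward
Step 1:
                   B          A          E
  I            2.019      5.858     0.2133
  C           -1.962    -0.9809      2.943
  E          0.05723      4.877      3.156
  solve Keq expr → x = 0.9809; check Q = 1968
Then add 1.488 M of E.
Step 2:
                   B          A          E
  I          0.05723      4.877      4.644
  C           0.0426     0.0213   -0.06391
  E          0.09983      4.898       4.58
  solve Keq expr → x = -0.0213; check Q = 1968
Then remove 0.02528 M of B.
Step 3:
                   B          A          E
  I          0.07455      4.898       4.58
  C          0.02399    0.01199   -0.03598
  E          0.09854       4.91      4.544
  solve Keq expr → x = -0.01199; check Q = 1968

Q₀ = 4.0640e-04; Q < K (proceeds forward)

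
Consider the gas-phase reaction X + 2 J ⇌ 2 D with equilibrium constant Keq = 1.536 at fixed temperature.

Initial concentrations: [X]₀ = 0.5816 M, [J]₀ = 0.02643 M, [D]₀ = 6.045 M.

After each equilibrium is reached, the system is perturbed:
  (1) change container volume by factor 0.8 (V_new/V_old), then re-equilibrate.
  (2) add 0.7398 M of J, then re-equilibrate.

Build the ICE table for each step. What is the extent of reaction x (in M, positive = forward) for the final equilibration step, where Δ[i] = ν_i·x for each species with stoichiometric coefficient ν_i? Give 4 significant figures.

x = 0.1905 M

Q₀ = 8.9944e+04 vs Keq = 1.536 ⇒ Q>K, reverse
Step 1:
                   X          J          D
  init        0.5816    0.02643      6.045
  Δ            1.142      2.285     -2.285
  eq           1.724      2.311       3.76
  solve Keq expr → x = -1.142; check Q = 1.536
Then change container volume by factor 0.8 (V_new/V_old).
Step 2:
                   X          J          D
  init         2.155      2.889      4.701
  Δ         -0.08159    -0.1632     0.1632
  eq           2.073      2.726      4.864
  solve Keq expr → x = 0.08159; check Q = 1.536
Then add 0.7398 M of J.
Step 3:
                   X          J          D
  init         2.073      3.465      4.864
  Δ          -0.1905    -0.3811     0.3811
  eq           1.883      3.084      5.245
  solve Keq expr → x = 0.1905; check Q = 1.536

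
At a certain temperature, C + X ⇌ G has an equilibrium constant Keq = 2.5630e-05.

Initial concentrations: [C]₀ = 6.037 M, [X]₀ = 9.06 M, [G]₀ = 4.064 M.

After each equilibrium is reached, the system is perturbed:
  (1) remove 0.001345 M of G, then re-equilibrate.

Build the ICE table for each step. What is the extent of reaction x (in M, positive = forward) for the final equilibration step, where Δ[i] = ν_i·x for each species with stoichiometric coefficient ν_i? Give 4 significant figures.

Q₀ = 0.0743 vs Keq = 2.5630e-05 ⇒ Q>K, reverse
Step 1:
                    C           X           G
  I             6.037        9.06       4.064
  C             4.061       4.061      -4.061
  E              10.1       13.12    0.003396
  solve Keq expr → x = -4.061; check Q = 2.5630e-05
Then remove 0.001345 M of G.
Step 2:
                    C           X           G
  I              10.1       13.12    0.002051
  C         -0.001344   -0.001344    0.001344
  E              10.1       13.12    0.003395
  solve Keq expr → x = 0.001344; check Q = 2.5630e-05

x = 0.001344 M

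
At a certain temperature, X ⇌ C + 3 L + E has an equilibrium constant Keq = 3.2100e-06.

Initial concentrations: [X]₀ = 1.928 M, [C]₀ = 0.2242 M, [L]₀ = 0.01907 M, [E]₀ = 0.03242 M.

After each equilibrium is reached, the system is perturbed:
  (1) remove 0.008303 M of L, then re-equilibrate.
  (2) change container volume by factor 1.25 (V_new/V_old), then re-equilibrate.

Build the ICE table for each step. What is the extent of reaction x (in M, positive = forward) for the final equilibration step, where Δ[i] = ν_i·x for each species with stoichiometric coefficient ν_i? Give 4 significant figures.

Q₀ = 2.6145e-08 vs Keq = 3.2100e-06 ⇒ Q<K, forward
Step 1:
                    X           C           L           E
  I             1.928      0.2242     0.01907     0.03242
  C          -0.01976     0.01976     0.05929     0.01976
  E             1.908       0.244     0.07836     0.05218
  solve Keq expr → x = 0.01976; check Q = 3.2100e-06
Then remove 0.008303 M of L.
Step 2:
                    X           C           L           E
  I             1.908       0.244     0.07006     0.05218
  C         -0.002303    0.002303     0.00691    0.002303
  E             1.906      0.2463     0.07697     0.05449
  solve Keq expr → x = 0.002303; check Q = 3.2100e-06
Then change container volume by factor 1.25 (V_new/V_old).
Step 3:
                    X           C           L           E
  I             1.525       0.197     0.06157     0.04359
  C         -0.005716    0.005716     0.01715    0.005716
  E             1.519      0.2027     0.07872      0.0493
  solve Keq expr → x = 0.005716; check Q = 3.2100e-06

x = 0.005716 M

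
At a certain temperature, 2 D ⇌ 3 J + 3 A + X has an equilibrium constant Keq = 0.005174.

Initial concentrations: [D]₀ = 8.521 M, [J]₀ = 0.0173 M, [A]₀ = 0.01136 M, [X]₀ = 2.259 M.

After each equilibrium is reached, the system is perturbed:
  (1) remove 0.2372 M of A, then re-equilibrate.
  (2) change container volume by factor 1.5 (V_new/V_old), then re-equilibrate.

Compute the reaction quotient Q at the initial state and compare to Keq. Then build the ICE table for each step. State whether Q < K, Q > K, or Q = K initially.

Q₀ = 2.3616e-13 vs Keq = 0.005174 ⇒ Q<K, forward
Step 1:
                  D         J         A         X
  init        8.521    0.0173   0.01136     2.259
  Δ         -0.4677    0.7016    0.7016    0.2339
  eq          8.053    0.7189    0.7129     2.493
  solve Keq expr → x = 0.2339; check Q = 0.005174
Then remove 0.2372 M of A.
Step 2:
                  D         J         A         X
  init        8.053    0.7189    0.4757     2.493
  Δ        -0.08299    0.1245    0.1245   0.04149
  eq           7.97    0.8433    0.6002     2.534
  solve Keq expr → x = 0.04149; check Q = 0.005174
Then change container volume by factor 1.5 (V_new/V_old).
Step 3:
                  D         J         A         X
  init        5.314    0.5622    0.4001      1.69
  Δ         -0.1199    0.1799    0.1799   0.05997
  eq          5.194    0.7421      0.58      1.75
  solve Keq expr → x = 0.05997; check Q = 0.005174

Q₀ = 2.3616e-13; Q < K (proceeds forward)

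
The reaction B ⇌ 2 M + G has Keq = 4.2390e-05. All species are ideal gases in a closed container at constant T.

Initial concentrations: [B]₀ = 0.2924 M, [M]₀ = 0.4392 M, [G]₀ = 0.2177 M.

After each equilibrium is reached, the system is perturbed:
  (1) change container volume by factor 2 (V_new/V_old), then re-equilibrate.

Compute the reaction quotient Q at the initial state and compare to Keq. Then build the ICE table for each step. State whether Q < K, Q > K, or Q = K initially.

Q₀ = 0.1436; Q > K (proceeds reverse)

Q₀ = 0.1436 vs Keq = 4.2390e-05 ⇒ Q>K, reverse
Step 1:
                   B          M          G
  init        0.2924     0.4392     0.2177
  Δ           0.2016    -0.4032    -0.2016
  eq           0.494    0.03604    0.01612
  solve Keq expr → x = -0.2016; check Q = 4.2390e-05
Then change container volume by factor 2 (V_new/V_old).
Step 2:
                   B          M          G
  init         0.247    0.01802    0.00806
  Δ        -0.005002       0.01   0.005002
  eq           0.242    0.02802    0.01306
  solve Keq expr → x = 0.005002; check Q = 4.2390e-05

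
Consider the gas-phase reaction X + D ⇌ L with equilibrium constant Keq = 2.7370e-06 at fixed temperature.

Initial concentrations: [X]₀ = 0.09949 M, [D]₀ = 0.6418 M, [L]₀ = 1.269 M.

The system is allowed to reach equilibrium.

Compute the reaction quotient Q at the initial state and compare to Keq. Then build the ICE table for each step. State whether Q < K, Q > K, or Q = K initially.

Q₀ = 19.87 vs Keq = 2.7370e-06 ⇒ Q>K, reverse
Step 1:
                  X         D         L
  I         0.09949    0.6418     1.269
  C           1.269     1.269    -1.269
  E           1.368     1.911 7.1569e-06
  solve Keq expr → x = -1.269; check Q = 2.7370e-06

Q₀ = 19.87; Q > K (proceeds reverse)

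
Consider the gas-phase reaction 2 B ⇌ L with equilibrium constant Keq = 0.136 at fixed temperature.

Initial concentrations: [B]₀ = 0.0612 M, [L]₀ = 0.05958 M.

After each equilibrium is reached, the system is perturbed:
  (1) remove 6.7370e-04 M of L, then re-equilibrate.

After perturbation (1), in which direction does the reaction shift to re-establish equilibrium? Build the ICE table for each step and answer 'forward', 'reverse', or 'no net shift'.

Q₀ = 15.91 vs Keq = 0.136 ⇒ Q>K, reverse
Step 1:
                    B           L
  I            0.0612     0.05958
  C            0.1111    -0.05554
  E            0.1723    0.004037
  solve Keq expr → x = -0.05554; check Q = 0.136
Then remove 6.7370e-04 M of L.
Step 2:
                    B           L
  I            0.1723    0.003363
  C         -0.001232  6.1616e-04
  E            0.1711    0.003979
  solve Keq expr → x = 6.1616e-04; check Q = 0.136

Direction: forward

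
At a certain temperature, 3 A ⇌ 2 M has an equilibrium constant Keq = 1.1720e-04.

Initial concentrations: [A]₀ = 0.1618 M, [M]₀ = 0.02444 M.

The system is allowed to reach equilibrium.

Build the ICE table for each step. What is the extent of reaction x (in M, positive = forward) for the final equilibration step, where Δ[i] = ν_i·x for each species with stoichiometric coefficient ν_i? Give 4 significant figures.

x = -0.01175 M

Q₀ = 0.141 vs Keq = 1.1720e-04 ⇒ Q>K, reverse
Step 1:
                   A          M
  Initial     0.1618    0.02444
  Change     0.03524   -0.02349
  Equil        0.197 9.4688e-04
  solve Keq expr → x = -0.01175; check Q = 1.1720e-04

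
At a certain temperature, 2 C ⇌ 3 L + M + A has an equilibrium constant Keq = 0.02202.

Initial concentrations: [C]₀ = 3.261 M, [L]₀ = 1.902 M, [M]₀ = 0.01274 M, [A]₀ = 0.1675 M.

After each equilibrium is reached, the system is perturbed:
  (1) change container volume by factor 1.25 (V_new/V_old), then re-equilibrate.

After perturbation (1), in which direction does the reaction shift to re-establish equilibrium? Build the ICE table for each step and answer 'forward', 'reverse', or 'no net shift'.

Direction: forward

Q₀ = 0.001381 vs Keq = 0.02202 ⇒ Q<K, forward
Step 1:
                  C         L         M         A
  I           3.261     1.902   0.01274    0.1675
  C         -0.1538    0.2308   0.07692   0.07692
  E           3.107     2.133   0.08966    0.2444
  solve Keq expr → x = 0.07692; check Q = 0.02202
Then change container volume by factor 1.25 (V_new/V_old).
Step 2:
                  C         L         M         A
  I           2.486     1.706   0.07173    0.1955
  C        -0.05754   0.08631   0.02877   0.02877
  E           2.428     1.793    0.1005    0.2243
  solve Keq expr → x = 0.02877; check Q = 0.02202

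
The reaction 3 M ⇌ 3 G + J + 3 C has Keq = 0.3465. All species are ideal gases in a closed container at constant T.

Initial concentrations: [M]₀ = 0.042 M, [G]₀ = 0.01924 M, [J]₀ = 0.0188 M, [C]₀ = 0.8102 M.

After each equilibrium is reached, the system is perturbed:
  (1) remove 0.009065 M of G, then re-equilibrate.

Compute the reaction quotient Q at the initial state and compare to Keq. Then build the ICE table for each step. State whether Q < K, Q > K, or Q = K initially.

Q₀ = 9.6117e-04 vs Keq = 0.3465 ⇒ Q<K, forward
Step 1:
                   M          G          J          C
  Initial      0.042    0.01924     0.0188     0.8102
  Change    -0.02583    0.02583   0.008609    0.02583
  Equil      0.01617    0.04507    0.02741      0.836
  solve Keq expr → x = 0.008609; check Q = 0.3465
Then remove 0.009065 M of G.
Step 2:
                   M          G          J          C
  Initial    0.01617      0.036    0.02741      0.836
  Change   -0.002274   0.002274 7.5799e-04   0.002274
  Equil       0.0139    0.03828    0.02817     0.8383
  solve Keq expr → x = 7.5799e-04; check Q = 0.3465

Q₀ = 9.6117e-04; Q < K (proceeds forward)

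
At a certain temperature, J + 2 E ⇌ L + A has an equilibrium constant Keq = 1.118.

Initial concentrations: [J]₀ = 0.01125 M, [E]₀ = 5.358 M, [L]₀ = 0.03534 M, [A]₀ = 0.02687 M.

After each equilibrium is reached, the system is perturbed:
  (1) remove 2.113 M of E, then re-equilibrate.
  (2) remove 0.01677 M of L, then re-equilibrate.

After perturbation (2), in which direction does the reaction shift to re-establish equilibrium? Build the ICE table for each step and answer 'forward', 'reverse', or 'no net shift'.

Q₀ = 0.00294 vs Keq = 1.118 ⇒ Q<K, forward
Step 1:
                  J         E         L         A
  init      0.01125     5.358   0.03534   0.02687
  Δ        -0.01119  -0.02239   0.01119   0.01119
  eq      5.5652e-05     5.336   0.04653   0.03806
  solve Keq expr → x = 0.01119; check Q = 1.118
Then remove 2.113 M of E.
Step 2:
                  J         E         L         A
  init    5.5652e-05     3.223   0.04653   0.03806
  Δ       9.6187e-05 1.9237e-04 -9.6187e-05 -9.6187e-05
  eq      1.5184e-04     3.223   0.04644   0.03797
  solve Keq expr → x = -9.6187e-05; check Q = 1.118
Then remove 0.01677 M of L.
Step 3:
                  J         E         L         A
  init    1.5184e-04     3.223   0.02967   0.03797
  Δ       -5.4509e-05 -1.0902e-04 5.4509e-05 5.4509e-05
  eq      9.7331e-05     3.223   0.02972   0.03802
  solve Keq expr → x = 5.4509e-05; check Q = 1.118

Direction: forward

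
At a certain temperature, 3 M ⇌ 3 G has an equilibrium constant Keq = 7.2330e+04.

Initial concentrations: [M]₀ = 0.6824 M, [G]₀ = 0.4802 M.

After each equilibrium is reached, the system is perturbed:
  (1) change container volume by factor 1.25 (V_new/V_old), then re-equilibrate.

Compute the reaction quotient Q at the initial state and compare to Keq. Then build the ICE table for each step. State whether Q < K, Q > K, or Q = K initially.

Q₀ = 0.3485; Q < K (proceeds forward)

Q₀ = 0.3485 vs Keq = 7.2330e+04 ⇒ Q<K, forward
Step 1:
                    M           G
  Initial      0.6824      0.4802
  Change      -0.6552      0.6552
  Equil       0.02725       1.135
  solve Keq expr → x = 0.2184; check Q = 7.2330e+04
Then change container volume by factor 1.25 (V_new/V_old).
Step 2:
                    M           G
  Initial      0.0218      0.9083
  Change            0           0
  Equil        0.0218      0.9083
  solve Keq expr → x = 0; check Q = 7.2330e+04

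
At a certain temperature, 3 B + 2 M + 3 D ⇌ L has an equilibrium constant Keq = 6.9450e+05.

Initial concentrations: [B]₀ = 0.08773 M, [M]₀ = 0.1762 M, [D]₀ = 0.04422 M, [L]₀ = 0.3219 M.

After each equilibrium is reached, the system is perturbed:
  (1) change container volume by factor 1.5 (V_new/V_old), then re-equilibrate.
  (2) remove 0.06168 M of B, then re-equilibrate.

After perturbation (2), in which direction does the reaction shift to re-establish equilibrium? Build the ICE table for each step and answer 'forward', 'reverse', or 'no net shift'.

Q₀ = 1.7759e+08 vs Keq = 6.9450e+05 ⇒ Q>K, reverse
Step 1:
                    B           M           D           L
  Initial     0.08773      0.1762     0.04422      0.3219
  Change      0.07769     0.05179     0.07769     -0.0259
  Equil        0.1654       0.228      0.1219       0.296
  solve Keq expr → x = -0.0259; check Q = 6.9450e+05
Then change container volume by factor 1.5 (V_new/V_old).
Step 2:
                    B           M           D           L
  Initial      0.1103       0.152     0.08127      0.1973
  Change      0.04597     0.03064     0.04597    -0.01532
  Equil        0.1562      0.1826      0.1272       0.182
  solve Keq expr → x = -0.01532; check Q = 6.9450e+05
Then remove 0.06168 M of B.
Step 3:
                    B           M           D           L
  Initial     0.09456      0.1826      0.1272       0.182
  Change      0.02581     0.01721     0.02581   -0.008603
  Equil        0.1204      0.1998       0.153      0.1734
  solve Keq expr → x = -0.008603; check Q = 6.9450e+05

Direction: reverse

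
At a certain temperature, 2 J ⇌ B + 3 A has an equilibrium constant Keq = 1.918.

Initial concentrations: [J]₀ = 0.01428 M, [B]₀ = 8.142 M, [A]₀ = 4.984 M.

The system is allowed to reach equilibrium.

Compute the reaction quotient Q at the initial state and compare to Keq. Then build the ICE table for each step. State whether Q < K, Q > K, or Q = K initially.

Q₀ = 4.9432e+06; Q > K (proceeds reverse)

Q₀ = 4.9432e+06 vs Keq = 1.918 ⇒ Q>K, reverse
Step 1:
                   J          B          A
  init       0.01428      8.142      4.984
  Δ            2.514     -1.257     -3.772
  eq           2.529      6.885      1.212
  solve Keq expr → x = -1.257; check Q = 1.918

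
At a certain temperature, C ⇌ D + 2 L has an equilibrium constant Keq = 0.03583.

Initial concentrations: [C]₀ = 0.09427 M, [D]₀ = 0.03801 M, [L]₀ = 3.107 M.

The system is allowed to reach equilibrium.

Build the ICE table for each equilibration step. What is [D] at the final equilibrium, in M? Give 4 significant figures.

[D]_eq = 5.1356e-04 M

Q₀ = 3.892 vs Keq = 0.03583 ⇒ Q>K, reverse
Step 1:
                  C         D         L
  I         0.09427   0.03801     3.107
  C          0.0375   -0.0375  -0.07499
  E          0.1318 5.1356e-04     3.032
  solve Keq expr → x = -0.0375; check Q = 0.03583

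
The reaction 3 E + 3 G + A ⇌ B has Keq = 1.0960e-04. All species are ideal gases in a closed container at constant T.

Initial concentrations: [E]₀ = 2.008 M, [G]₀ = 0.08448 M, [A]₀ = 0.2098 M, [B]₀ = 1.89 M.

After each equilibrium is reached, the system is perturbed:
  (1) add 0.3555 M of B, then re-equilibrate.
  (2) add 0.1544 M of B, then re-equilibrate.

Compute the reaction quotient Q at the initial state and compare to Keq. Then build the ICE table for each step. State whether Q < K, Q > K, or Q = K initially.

Q₀ = 1845 vs Keq = 1.0960e-04 ⇒ Q>K, reverse
Step 1:
                   E          G          A          B
  Initial      2.008    0.08448     0.2098       1.89
  Change       3.276      3.276      1.092     -1.092
  Equil        5.284       3.36      1.302     0.7982
  solve Keq expr → x = -1.092; check Q = 1.0960e-04
Then add 0.3555 M of B.
Step 2:
                   E          G          A          B
  Initial      5.284       3.36      1.302      1.154
  Change      0.1866     0.1866     0.0622    -0.0622
  Equil         5.47      3.547      1.364      1.091
  solve Keq expr → x = -0.0622; check Q = 1.0960e-04
Then add 0.1544 M of B.
Step 3:
                   E          G          A          B
  Initial       5.47      3.547      1.364      1.246
  Change     0.06982    0.06982    0.02327   -0.02327
  Equil         5.54      3.616      1.387      1.223
  solve Keq expr → x = -0.02327; check Q = 1.0960e-04

Q₀ = 1845; Q > K (proceeds reverse)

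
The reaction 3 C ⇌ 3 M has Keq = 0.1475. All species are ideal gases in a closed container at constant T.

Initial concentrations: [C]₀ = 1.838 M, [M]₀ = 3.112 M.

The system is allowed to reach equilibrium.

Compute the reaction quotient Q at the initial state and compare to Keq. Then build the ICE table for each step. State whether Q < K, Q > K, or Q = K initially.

Q₀ = 4.854; Q > K (proceeds reverse)

Q₀ = 4.854 vs Keq = 0.1475 ⇒ Q>K, reverse
Step 1:
                  C         M
  init        1.838     3.112
  Δ           1.401    -1.401
  eq          3.239     1.711
  solve Keq expr → x = -0.4669; check Q = 0.1475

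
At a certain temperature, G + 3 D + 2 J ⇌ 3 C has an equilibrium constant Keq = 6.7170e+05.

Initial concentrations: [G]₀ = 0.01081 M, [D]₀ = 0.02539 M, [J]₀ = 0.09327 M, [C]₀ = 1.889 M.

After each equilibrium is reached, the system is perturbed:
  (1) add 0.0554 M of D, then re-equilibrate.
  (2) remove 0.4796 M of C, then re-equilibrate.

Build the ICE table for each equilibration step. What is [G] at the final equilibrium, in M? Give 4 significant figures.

[G]_eq = 0.03785 M

Q₀ = 4.3792e+09 vs Keq = 6.7170e+05 ⇒ Q>K, reverse
Step 1:
                  G         D         J         C
  I         0.01081   0.02539   0.09327     1.889
  C         0.04538    0.1361   0.09075   -0.1361
  E         0.05619    0.1615     0.184     1.753
  solve Keq expr → x = -0.04538; check Q = 6.7170e+05
Then add 0.0554 M of D.
Step 2:
                  G         D         J         C
  I         0.05619    0.2169     0.184     1.753
  C       -0.009607  -0.02882  -0.01921   0.02882
  E         0.04658    0.1881    0.1648     1.782
  solve Keq expr → x = 0.009607; check Q = 6.7170e+05
Then remove 0.4796 M of C.
Step 3:
                  G         D         J         C
  I         0.04658    0.1881    0.1648     1.302
  C       -0.008728  -0.02618  -0.01746   0.02618
  E         0.03785    0.1619    0.1474     1.328
  solve Keq expr → x = 0.008728; check Q = 6.7170e+05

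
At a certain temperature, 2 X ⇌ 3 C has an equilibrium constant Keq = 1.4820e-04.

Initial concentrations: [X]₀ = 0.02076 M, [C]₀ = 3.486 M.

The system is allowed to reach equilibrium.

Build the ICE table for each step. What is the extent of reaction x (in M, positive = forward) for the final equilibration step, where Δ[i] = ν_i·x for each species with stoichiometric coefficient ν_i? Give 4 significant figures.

Q₀ = 9.8294e+04 vs Keq = 1.4820e-04 ⇒ Q>K, reverse
Step 1:
                   X          C
  I          0.02076      3.486
  C            2.263     -3.394
  E            2.284    0.09177
  solve Keq expr → x = -1.131; check Q = 1.4820e-04

x = -1.131 M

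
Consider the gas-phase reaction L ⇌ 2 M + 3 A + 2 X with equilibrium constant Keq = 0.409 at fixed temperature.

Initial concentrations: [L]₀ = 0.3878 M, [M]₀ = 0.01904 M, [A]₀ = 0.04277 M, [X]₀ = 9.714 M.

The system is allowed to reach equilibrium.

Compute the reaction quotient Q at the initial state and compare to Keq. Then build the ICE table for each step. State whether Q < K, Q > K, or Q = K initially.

Q₀ = 6.9014e-06; Q < K (proceeds forward)

Q₀ = 6.9014e-06 vs Keq = 0.409 ⇒ Q<K, forward
Step 1:
                  L         M         A         X
  init       0.3878   0.01904   0.04277     9.714
  Δ         -0.0905     0.181    0.2715     0.181
  eq         0.2973       0.2    0.3143     9.895
  solve Keq expr → x = 0.0905; check Q = 0.409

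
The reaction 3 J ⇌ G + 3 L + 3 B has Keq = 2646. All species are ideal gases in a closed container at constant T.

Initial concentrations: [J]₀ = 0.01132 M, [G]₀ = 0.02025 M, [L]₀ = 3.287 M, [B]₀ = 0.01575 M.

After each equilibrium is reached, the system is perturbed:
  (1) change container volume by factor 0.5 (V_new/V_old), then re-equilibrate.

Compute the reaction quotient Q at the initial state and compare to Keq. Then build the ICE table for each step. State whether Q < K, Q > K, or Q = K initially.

Q₀ = 1.937; Q < K (proceeds forward)

Q₀ = 1.937 vs Keq = 2646 ⇒ Q<K, forward
Step 1:
                    J           G           L           B
  init        0.01132     0.02025       3.287     0.01575
  Δ         -0.009591    0.003197    0.009591    0.009591
  eq         0.001729     0.02345       3.297     0.02534
  solve Keq expr → x = 0.003197; check Q = 2646
Then change container volume by factor 0.5 (V_new/V_old).
Step 2:
                    J           G           L           B
  init       0.003457     0.04689       6.593     0.05068
  Δ          0.004408   -0.001469   -0.004408   -0.004408
  eq         0.007865     0.04542       6.589     0.04627
  solve Keq expr → x = -0.001469; check Q = 2646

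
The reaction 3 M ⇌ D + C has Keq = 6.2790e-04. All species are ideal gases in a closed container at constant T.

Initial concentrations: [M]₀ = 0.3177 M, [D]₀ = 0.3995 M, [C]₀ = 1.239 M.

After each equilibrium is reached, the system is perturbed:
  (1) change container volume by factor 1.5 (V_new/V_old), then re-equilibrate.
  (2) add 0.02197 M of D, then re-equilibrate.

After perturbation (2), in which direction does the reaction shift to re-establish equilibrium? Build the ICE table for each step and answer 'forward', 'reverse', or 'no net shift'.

Direction: reverse

Q₀ = 15.44 vs Keq = 6.2790e-04 ⇒ Q>K, reverse
Step 1:
                  M         D         C
  Initial    0.3177    0.3995     1.239
  Change      1.191   -0.3969   -0.3969
  Equil       1.509   0.00256    0.8421
  solve Keq expr → x = -0.3969; check Q = 6.2790e-04
Then change container volume by factor 1.5 (V_new/V_old).
Step 2:
                  M         D         C
  Initial     1.006  0.001707    0.5614
  Change   0.001686 -5.6196e-04 -5.6196e-04
  Equil       1.007  0.001145    0.5608
  solve Keq expr → x = -5.6196e-04; check Q = 6.2790e-04
Then add 0.02197 M of D.
Step 3:
                  M         D         C
  Initial     1.007   0.02311    0.5608
  Change    0.06503  -0.02168  -0.02168
  Equil       1.072  0.001436    0.5391
  solve Keq expr → x = -0.02168; check Q = 6.2790e-04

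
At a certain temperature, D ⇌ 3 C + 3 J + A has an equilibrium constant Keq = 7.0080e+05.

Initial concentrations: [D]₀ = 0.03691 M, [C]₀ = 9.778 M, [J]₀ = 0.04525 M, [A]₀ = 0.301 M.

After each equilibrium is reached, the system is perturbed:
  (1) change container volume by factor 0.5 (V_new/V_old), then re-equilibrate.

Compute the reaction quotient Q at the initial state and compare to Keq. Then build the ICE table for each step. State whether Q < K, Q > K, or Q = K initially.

Q₀ = 0.7064 vs Keq = 7.0080e+05 ⇒ Q<K, forward
Step 1:
                   D          C          J          A
  Initial    0.03691      9.778    0.04525      0.301
  Change    -0.03691     0.1107     0.1107    0.03691
  Equil   1.7692e-06      9.889      0.156     0.3379
  solve Keq expr → x = 0.03691; check Q = 7.0080e+05
Then change container volume by factor 0.5 (V_new/V_old).
Step 2:
                   D          C          J          A
  Initial 3.5385e-06      19.78     0.3119     0.6758
  Change  2.2139e-04 -6.6416e-04 -6.6416e-04 -2.2139e-04
  Equil   2.2492e-04      19.78     0.3113     0.6756
  solve Keq expr → x = -2.2139e-04; check Q = 7.0080e+05

Q₀ = 0.7064; Q < K (proceeds forward)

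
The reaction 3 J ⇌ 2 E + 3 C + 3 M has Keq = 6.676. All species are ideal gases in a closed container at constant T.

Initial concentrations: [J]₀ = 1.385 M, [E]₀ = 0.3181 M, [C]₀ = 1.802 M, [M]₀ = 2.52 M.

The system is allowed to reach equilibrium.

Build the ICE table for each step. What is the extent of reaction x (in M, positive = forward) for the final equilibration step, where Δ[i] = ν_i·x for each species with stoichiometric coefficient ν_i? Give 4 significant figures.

x = 0.02337 M

Q₀ = 3.567 vs Keq = 6.676 ⇒ Q<K, forward
Step 1:
                   J          E          C          M
  I            1.385     0.3181      1.802       2.52
  C         -0.07012    0.04675    0.07012    0.07012
  E            1.315     0.3648      1.872       2.59
  solve Keq expr → x = 0.02337; check Q = 6.676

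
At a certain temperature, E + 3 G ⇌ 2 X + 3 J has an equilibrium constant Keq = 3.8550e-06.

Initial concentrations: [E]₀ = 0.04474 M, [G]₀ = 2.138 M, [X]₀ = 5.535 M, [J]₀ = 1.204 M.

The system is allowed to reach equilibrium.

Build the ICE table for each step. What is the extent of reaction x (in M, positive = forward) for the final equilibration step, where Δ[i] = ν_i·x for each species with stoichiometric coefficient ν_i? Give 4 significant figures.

Q₀ = 122.3 vs Keq = 3.8550e-06 ⇒ Q>K, reverse
Step 1:
                    E           G           X           J
  init        0.04474       2.138       5.535       1.204
  Δ            0.3966        1.19     -0.7933       -1.19
  eq           0.4414       3.328       4.742     0.01408
  solve Keq expr → x = -0.3966; check Q = 3.8550e-06

x = -0.3966 M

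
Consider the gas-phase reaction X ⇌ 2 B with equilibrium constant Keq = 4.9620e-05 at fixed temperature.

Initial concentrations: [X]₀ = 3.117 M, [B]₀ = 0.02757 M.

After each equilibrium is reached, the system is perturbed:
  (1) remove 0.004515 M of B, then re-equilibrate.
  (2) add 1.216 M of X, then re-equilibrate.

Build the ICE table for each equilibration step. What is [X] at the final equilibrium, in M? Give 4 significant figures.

[X]_eq = 4.337 M

Q₀ = 2.4386e-04 vs Keq = 4.9620e-05 ⇒ Q>K, reverse
Step 1:
                    X           B
  init          3.117     0.02757
  Δ          0.007559    -0.01512
  eq            3.125     0.01245
  solve Keq expr → x = -0.007559; check Q = 4.9620e-05
Then remove 0.004515 M of B.
Step 2:
                    X           B
  init          3.125    0.007937
  Δ         -0.002255    0.004511
  eq            3.122     0.01245
  solve Keq expr → x = 0.002255; check Q = 4.9620e-05
Then add 1.216 M of X.
Step 3:
                    X           B
  init          4.338     0.01245
  Δ         -0.001112    0.002223
  eq            4.337     0.01467
  solve Keq expr → x = 0.001112; check Q = 4.9620e-05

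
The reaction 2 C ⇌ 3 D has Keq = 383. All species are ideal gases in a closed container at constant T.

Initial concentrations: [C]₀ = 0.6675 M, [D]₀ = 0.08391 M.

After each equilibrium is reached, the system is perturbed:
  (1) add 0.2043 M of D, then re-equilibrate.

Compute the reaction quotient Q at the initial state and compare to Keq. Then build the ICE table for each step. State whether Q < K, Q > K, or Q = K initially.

Q₀ = 0.001326; Q < K (proceeds forward)

Q₀ = 0.001326 vs Keq = 383 ⇒ Q<K, forward
Step 1:
                  C         D
  init       0.6675   0.08391
  Δ         -0.6158    0.9237
  eq        0.05168     1.008
  solve Keq expr → x = 0.3079; check Q = 383
Then add 0.2043 M of D.
Step 2:
                  C         D
  init      0.05168     1.212
  Δ         0.01465  -0.02197
  eq        0.06633      1.19
  solve Keq expr → x = -0.007323; check Q = 383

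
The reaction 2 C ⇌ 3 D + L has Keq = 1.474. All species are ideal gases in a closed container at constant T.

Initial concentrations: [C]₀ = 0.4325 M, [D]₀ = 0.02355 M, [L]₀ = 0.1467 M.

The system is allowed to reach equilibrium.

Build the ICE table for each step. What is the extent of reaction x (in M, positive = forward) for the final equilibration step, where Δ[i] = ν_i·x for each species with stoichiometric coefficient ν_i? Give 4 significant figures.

Q₀ = 1.0243e-05 vs Keq = 1.474 ⇒ Q<K, forward
Step 1:
                   C          D          L
  init        0.4325    0.02355     0.1467
  Δ          -0.2924     0.4386     0.1462
  eq          0.1401     0.4622     0.2929
  solve Keq expr → x = 0.1462; check Q = 1.474

x = 0.1462 M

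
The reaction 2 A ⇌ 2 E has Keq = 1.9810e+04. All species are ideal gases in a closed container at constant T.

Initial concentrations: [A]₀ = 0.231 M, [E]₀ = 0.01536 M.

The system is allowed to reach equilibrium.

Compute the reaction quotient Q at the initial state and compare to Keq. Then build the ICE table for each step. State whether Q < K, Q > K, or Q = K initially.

Q₀ = 0.004421; Q < K (proceeds forward)

Q₀ = 0.004421 vs Keq = 1.9810e+04 ⇒ Q<K, forward
Step 1:
                   A          E
  I            0.231    0.01536
  C          -0.2293     0.2293
  E         0.001738     0.2446
  solve Keq expr → x = 0.1146; check Q = 1.9810e+04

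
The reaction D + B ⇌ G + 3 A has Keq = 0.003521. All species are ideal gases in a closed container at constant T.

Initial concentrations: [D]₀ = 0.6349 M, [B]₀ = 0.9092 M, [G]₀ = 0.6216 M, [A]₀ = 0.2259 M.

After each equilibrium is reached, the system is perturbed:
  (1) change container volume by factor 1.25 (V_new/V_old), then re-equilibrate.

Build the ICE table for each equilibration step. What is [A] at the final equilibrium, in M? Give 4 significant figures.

Q₀ = 0.01241 vs Keq = 0.003521 ⇒ Q>K, reverse
Step 1:
                  D         B         G         A
  init       0.6349    0.9092    0.6216    0.2259
  Δ          0.0241    0.0241   -0.0241  -0.07229
  eq          0.659    0.9333    0.5975    0.1536
  solve Keq expr → x = -0.0241; check Q = 0.003521
Then change container volume by factor 1.25 (V_new/V_old).
Step 2:
                  D         B         G         A
  init       0.5272    0.7466     0.478    0.1229
  Δ       -0.006061 -0.006061  0.006061   0.01818
  eq         0.5211    0.7406    0.4841    0.1411
  solve Keq expr → x = 0.006061; check Q = 0.003521

[A]_eq = 0.1411 M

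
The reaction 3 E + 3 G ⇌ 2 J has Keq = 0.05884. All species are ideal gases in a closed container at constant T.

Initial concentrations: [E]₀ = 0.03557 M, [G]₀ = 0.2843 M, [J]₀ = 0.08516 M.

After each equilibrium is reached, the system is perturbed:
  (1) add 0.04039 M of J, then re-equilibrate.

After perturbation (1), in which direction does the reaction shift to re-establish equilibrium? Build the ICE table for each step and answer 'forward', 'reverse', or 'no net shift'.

Direction: reverse

Q₀ = 7013 vs Keq = 0.05884 ⇒ Q>K, reverse
Step 1:
                  E         G         J
  I         0.03557    0.2843   0.08516
  C          0.1219    0.1219  -0.08124
  E          0.1574    0.4062  0.003922
  solve Keq expr → x = -0.04062; check Q = 0.05884
Then add 0.04039 M of J.
Step 2:
                  E         G         J
  I          0.1574    0.4062   0.04431
  C         0.05528   0.05528  -0.03685
  E          0.2127    0.4614  0.007459
  solve Keq expr → x = -0.01843; check Q = 0.05884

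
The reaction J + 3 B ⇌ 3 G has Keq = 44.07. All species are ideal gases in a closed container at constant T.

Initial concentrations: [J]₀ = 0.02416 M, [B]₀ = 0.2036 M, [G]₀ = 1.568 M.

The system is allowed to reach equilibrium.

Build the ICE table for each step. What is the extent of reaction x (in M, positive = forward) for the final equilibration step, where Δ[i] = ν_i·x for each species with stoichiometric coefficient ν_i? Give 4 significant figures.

Q₀ = 1.8906e+04 vs Keq = 44.07 ⇒ Q>K, reverse
Step 1:
                   J          B          G
  I          0.02416     0.2036      1.568
  C           0.1348     0.4045    -0.4045
  E            0.159     0.6081      1.164
  solve Keq expr → x = -0.1348; check Q = 44.07

x = -0.1348 M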